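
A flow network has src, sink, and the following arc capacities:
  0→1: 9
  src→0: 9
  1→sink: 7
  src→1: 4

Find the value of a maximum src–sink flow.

7

Augment src→1→sink: bottleneck 4. Total 4.
Augment src→0→1→sink: bottleneck 3. Total 7.
No augmenting path remains in the residual graph.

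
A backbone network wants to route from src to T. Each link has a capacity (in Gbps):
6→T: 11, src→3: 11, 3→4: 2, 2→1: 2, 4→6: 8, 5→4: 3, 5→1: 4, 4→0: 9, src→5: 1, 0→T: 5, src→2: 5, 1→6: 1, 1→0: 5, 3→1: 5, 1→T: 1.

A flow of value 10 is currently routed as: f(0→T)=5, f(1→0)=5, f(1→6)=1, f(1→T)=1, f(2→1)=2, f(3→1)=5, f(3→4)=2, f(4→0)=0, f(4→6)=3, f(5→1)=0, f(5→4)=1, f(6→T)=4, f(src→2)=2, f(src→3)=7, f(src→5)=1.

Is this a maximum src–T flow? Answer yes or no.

Yes

Residual reachable from src: {2, 3, src}; T is not reachable.
Saturated cut: src→5, 2→1, 3→4, 3→1 with total capacity 10 = current flow value. Flow is maximum.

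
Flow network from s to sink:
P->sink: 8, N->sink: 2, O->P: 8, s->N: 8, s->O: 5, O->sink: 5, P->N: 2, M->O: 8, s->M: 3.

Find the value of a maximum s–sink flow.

Augment s->O->sink: bottleneck 5. Total 5.
Augment s->N->sink: bottleneck 2. Total 7.
Augment s->M->O->P->sink: bottleneck 3. Total 10.
No augmenting path remains in the residual graph.

10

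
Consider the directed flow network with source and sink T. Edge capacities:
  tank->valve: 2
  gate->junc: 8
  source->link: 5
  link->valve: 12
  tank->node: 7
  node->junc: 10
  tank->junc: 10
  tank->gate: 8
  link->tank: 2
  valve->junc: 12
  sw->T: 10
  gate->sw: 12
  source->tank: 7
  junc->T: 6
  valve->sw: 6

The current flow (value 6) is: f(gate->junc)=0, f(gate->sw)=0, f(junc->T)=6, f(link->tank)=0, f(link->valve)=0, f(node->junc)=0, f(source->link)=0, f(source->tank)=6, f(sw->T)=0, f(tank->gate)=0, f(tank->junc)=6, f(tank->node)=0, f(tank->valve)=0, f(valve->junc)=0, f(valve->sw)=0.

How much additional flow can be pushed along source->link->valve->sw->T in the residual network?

Residual capacities along the path: source->link: 5, link->valve: 12, valve->sw: 6, sw->T: 10.
Minimum is 5.

5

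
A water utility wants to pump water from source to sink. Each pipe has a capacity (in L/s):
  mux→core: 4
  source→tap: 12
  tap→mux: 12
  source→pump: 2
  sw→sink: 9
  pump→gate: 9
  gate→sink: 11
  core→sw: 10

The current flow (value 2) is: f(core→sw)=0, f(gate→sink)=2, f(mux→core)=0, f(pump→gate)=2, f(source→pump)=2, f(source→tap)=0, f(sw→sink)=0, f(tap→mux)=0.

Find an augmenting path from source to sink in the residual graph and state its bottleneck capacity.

Residual along source→tap→mux→core→sw→sink: source→tap: 12, tap→mux: 12, mux→core: 4, core→sw: 10, sw→sink: 9.
Bottleneck = min = 4.

source→tap→mux→core→sw→sink, bottleneck 4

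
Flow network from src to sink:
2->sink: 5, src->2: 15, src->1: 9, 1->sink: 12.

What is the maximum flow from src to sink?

Augment src->1->sink: bottleneck 9. Total 9.
Augment src->2->sink: bottleneck 5. Total 14.
No augmenting path remains in the residual graph.

14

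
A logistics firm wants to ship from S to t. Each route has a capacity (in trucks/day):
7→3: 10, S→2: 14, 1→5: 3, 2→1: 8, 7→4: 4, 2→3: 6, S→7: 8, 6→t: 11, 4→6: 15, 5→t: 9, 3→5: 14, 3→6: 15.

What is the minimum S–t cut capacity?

Max flow = 17 (via 5 augmenting paths).
In the residual at optimum, the set reachable from S is {1, 2, S}.
Cut edges: S→7 (cap 8), 2→3 (cap 6), 1→5 (cap 3). Sum = 17.

17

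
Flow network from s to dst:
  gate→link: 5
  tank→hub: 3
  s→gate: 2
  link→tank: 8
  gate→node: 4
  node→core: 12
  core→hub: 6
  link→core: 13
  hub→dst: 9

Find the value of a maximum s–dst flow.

2

Augment s→gate→node→core→hub→dst: bottleneck 2. Total 2.
No augmenting path remains in the residual graph.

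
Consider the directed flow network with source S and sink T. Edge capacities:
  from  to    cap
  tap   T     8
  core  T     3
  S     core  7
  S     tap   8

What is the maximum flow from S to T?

Augment S→tap→T: bottleneck 8. Total 8.
Augment S→core→T: bottleneck 3. Total 11.
No augmenting path remains in the residual graph.

11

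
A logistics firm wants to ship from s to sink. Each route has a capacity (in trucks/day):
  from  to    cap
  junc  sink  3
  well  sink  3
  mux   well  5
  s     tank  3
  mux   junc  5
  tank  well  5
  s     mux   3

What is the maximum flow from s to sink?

Augment s→tank→well→sink: bottleneck 3. Total 3.
Augment s→mux→junc→sink: bottleneck 3. Total 6.
No augmenting path remains in the residual graph.

6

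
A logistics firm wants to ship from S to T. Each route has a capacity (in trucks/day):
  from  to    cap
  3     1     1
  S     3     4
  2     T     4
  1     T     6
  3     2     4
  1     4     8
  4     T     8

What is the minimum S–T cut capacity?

Max flow = 4 (via 2 augmenting paths).
In the residual at optimum, the set reachable from S is {S}.
Cut edges: S→3 (cap 4). Sum = 4.

4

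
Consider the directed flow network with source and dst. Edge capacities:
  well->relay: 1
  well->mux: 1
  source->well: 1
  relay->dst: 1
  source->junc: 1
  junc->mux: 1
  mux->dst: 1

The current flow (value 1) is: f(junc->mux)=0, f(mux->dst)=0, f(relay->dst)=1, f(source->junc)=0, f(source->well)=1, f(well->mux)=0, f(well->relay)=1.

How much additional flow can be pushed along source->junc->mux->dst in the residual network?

Residual capacities along the path: source->junc: 1, junc->mux: 1, mux->dst: 1.
Minimum is 1.

1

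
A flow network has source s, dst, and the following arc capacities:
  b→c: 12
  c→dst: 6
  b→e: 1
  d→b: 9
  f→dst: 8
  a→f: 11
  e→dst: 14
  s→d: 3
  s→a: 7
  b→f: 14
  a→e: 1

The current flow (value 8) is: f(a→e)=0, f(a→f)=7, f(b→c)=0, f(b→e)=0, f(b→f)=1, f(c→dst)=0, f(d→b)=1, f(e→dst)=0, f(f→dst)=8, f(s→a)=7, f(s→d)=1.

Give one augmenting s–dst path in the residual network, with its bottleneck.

Residual along s→d→b→c→dst: s→d: 2, d→b: 8, b→c: 12, c→dst: 6.
Bottleneck = min = 2.

s→d→b→c→dst, bottleneck 2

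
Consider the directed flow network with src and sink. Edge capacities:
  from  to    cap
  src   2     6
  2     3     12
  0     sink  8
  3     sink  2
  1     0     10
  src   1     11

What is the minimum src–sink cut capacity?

Max flow = 10 (via 2 augmenting paths).
In the residual at optimum, the set reachable from src is {0, 1, 2, 3, src}.
Cut edges: 0->sink (cap 8), 3->sink (cap 2). Sum = 10.

10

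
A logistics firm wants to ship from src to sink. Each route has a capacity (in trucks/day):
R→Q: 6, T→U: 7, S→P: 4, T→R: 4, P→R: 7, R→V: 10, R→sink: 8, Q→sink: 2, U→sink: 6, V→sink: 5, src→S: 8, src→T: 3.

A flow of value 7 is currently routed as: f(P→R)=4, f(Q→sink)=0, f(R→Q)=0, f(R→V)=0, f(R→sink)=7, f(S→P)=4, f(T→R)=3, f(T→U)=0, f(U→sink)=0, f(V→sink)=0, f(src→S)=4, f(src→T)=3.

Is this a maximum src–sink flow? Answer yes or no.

Yes

Residual reachable from src: {S, src}; sink is not reachable.
Saturated cut: src→T, S→P with total capacity 7 = current flow value. Flow is maximum.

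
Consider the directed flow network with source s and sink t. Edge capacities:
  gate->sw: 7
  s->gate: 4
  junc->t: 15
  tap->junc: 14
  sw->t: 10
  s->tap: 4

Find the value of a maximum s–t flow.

Augment s->tap->junc->t: bottleneck 4. Total 4.
Augment s->gate->sw->t: bottleneck 4. Total 8.
No augmenting path remains in the residual graph.

8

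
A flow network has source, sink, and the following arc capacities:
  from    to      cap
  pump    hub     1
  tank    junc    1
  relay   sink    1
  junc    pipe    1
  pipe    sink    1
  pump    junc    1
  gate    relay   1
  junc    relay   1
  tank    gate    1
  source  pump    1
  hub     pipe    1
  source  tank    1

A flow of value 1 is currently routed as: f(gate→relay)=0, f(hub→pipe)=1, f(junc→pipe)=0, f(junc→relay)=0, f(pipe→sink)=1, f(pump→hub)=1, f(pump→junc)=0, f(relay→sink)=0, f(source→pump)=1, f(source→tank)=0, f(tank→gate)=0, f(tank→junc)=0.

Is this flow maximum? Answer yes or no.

No

Residual path source→tank→junc→relay→sink has bottleneck 1 > 0.
Pushing 1 along it raises the flow to 2, so the given flow is not maximum.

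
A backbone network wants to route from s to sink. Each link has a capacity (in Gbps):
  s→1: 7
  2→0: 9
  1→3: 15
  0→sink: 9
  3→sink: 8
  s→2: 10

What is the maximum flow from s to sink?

Augment s→2→0→sink: bottleneck 9. Total 9.
Augment s→1→3→sink: bottleneck 7. Total 16.
No augmenting path remains in the residual graph.

16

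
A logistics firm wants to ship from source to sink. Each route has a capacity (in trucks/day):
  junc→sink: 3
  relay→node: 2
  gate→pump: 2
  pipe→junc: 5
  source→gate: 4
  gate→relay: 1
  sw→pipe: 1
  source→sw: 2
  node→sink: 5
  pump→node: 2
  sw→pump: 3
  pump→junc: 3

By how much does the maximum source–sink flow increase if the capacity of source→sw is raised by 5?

1

Original max flow = 5.
After raising cap(source→sw), augmenting paths through that edge carry 1 more unit.
New max flow = 6. Increase = 1.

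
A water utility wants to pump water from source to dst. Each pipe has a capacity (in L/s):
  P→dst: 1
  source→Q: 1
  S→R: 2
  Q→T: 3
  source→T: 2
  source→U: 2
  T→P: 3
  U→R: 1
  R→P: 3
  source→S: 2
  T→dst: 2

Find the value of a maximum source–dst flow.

Augment source→T→dst: bottleneck 2. Total 2.
Augment source→U→R→P→dst: bottleneck 1. Total 3.
No augmenting path remains in the residual graph.

3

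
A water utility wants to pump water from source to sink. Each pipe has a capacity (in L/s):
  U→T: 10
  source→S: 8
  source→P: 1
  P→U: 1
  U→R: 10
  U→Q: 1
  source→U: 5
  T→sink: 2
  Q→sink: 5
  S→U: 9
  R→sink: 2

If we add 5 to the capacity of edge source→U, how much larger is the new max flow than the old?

Original max flow = 5.
Edge source→U does not cross the min cut (source side {P, R, S, T, U, source}), so extra capacity there cannot help.
New max flow = 5. Increase = 0.

0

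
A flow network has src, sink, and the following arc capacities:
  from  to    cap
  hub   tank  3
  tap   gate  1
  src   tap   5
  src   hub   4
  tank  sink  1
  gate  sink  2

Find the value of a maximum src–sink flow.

Augment src->hub->tank->sink: bottleneck 1. Total 1.
Augment src->tap->gate->sink: bottleneck 1. Total 2.
No augmenting path remains in the residual graph.

2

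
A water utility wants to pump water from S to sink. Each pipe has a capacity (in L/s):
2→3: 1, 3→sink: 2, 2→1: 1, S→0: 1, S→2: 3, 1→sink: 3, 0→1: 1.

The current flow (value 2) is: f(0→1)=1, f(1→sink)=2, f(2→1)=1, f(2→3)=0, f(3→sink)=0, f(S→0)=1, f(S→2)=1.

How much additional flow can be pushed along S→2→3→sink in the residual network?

1

Residual capacities along the path: S→2: 2, 2→3: 1, 3→sink: 2.
Minimum is 1.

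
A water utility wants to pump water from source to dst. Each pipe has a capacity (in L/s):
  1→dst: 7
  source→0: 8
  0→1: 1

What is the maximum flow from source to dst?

1

Augment source→0→1→dst: bottleneck 1. Total 1.
No augmenting path remains in the residual graph.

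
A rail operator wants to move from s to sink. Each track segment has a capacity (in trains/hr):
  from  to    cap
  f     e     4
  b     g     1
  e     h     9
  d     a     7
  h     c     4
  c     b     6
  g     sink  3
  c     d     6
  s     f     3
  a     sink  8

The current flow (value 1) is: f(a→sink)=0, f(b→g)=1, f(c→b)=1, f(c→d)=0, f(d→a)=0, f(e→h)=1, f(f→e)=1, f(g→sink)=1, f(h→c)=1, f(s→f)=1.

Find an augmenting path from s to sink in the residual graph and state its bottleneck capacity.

s→f→e→h→c→d→a→sink, bottleneck 2

Residual along s→f→e→h→c→d→a→sink: s→f: 2, f→e: 3, e→h: 8, h→c: 3, c→d: 6, d→a: 7, a→sink: 8.
Bottleneck = min = 2.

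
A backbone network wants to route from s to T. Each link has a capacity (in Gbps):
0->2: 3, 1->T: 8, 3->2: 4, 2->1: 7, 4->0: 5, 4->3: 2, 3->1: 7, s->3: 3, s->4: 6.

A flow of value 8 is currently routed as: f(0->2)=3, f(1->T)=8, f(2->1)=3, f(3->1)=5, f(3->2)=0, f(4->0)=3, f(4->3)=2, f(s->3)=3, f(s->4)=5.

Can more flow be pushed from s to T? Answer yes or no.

Residual reachable from s: {0, 4, s}; T is not reachable.
Saturated cut: s->3, 4->3, 0->2 with total capacity 8 = current flow value. Flow is maximum.

No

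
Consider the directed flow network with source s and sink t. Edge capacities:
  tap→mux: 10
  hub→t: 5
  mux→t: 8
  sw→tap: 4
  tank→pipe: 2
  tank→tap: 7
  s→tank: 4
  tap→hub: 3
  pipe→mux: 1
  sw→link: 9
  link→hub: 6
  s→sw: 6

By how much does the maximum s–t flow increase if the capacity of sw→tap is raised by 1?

0

Original max flow = 10.
Edge sw→tap does not cross the min cut (source side {s}), so extra capacity there cannot help.
New max flow = 10. Increase = 0.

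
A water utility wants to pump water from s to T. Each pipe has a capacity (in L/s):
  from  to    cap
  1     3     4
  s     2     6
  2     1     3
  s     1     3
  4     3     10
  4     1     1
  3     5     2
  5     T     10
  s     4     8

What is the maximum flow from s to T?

Augment s->4->3->5->T: bottleneck 2. Total 2.
No augmenting path remains in the residual graph.

2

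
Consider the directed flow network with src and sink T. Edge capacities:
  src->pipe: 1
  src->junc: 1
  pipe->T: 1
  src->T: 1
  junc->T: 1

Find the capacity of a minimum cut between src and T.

Max flow = 3 (via 3 augmenting paths).
In the residual at optimum, the set reachable from src is {src}.
Cut edges: src->junc (cap 1), src->pipe (cap 1), src->T (cap 1). Sum = 3.

3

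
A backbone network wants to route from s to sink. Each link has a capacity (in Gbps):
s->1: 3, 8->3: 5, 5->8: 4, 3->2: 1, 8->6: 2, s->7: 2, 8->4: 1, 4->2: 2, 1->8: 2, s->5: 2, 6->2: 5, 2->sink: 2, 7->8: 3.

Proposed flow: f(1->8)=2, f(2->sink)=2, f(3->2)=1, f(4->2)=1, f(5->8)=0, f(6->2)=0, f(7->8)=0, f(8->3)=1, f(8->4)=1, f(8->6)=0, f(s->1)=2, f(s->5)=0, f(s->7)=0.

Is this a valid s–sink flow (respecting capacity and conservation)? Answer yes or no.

Yes

Every edge has 0 ≤ f(e) ≤ cap(e).
At each intermediate node, inflow equals outflow.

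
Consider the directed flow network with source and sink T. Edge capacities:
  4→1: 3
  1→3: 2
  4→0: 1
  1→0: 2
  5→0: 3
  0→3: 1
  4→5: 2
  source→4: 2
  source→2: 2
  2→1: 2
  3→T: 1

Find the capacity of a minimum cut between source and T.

1

Max flow = 1 (via 1 augmenting path).
In the residual at optimum, the set reachable from source is {0, 1, 2, 3, 4, 5, source}.
Cut edges: 3→T (cap 1). Sum = 1.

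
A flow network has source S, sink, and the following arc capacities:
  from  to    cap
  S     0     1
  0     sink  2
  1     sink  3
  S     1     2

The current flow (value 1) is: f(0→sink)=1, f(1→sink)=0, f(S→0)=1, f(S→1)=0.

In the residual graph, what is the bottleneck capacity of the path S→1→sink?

Residual capacities along the path: S→1: 2, 1→sink: 3.
Minimum is 2.

2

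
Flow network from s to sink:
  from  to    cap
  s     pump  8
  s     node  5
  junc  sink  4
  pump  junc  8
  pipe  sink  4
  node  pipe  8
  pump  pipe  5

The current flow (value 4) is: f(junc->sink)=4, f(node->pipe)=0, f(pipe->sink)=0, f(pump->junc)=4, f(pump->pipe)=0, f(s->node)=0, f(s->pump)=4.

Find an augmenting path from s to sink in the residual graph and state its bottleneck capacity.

Residual along s->pump->pipe->sink: s->pump: 4, pump->pipe: 5, pipe->sink: 4.
Bottleneck = min = 4.

s->pump->pipe->sink, bottleneck 4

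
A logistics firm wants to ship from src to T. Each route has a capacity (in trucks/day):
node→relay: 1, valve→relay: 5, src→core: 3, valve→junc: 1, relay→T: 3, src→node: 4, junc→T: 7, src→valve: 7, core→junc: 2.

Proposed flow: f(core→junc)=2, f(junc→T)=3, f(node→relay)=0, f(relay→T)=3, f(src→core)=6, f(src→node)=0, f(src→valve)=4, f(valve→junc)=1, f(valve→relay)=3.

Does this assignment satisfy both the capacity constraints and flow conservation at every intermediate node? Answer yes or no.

No

Capacity violated on src→core: flow 6 > capacity 3.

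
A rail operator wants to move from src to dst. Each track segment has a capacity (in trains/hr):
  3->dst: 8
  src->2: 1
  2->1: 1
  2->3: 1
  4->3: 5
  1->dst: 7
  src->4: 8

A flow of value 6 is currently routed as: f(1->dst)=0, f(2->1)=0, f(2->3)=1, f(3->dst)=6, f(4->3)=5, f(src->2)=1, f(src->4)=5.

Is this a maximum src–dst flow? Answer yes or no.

Residual reachable from src: {4, src}; dst is not reachable.
Saturated cut: src->2, 4->3 with total capacity 6 = current flow value. Flow is maximum.

Yes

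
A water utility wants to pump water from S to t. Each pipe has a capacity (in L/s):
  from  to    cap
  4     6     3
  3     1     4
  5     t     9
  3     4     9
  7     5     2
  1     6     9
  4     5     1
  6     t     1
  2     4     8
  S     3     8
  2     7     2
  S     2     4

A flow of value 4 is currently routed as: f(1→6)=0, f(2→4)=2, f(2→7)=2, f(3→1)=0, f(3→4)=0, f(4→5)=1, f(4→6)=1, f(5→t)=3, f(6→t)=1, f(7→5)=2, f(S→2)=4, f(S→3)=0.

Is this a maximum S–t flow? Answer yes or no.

Yes

Residual reachable from S: {1, 2, 3, 4, 6, S}; t is not reachable.
Saturated cut: 2→7, 4→5, 6→t with total capacity 4 = current flow value. Flow is maximum.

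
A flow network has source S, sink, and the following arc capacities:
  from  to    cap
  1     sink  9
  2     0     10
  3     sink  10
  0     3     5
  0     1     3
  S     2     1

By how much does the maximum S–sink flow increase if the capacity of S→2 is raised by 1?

Original max flow = 1.
After raising cap(S→2), augmenting paths through that edge carry 1 more unit.
New max flow = 2. Increase = 1.

1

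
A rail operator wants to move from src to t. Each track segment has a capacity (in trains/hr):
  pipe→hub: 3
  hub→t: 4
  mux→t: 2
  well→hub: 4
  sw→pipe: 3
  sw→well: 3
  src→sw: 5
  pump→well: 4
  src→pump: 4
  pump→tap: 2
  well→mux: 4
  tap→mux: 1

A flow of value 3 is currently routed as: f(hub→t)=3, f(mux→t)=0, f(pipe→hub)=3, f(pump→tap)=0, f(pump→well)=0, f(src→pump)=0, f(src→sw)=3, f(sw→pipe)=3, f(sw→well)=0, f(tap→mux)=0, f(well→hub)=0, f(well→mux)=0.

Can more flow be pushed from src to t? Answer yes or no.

Yes

Residual path src→sw→well→hub→t has bottleneck 1 > 0.
Pushing 1 along it raises the flow to 4, so the given flow is not maximum.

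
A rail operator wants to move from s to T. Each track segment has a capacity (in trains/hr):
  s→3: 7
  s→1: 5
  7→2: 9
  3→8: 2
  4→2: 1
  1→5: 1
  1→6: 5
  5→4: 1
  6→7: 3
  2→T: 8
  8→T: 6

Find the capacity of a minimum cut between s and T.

Max flow = 6 (via 3 augmenting paths).
In the residual at optimum, the set reachable from s is {1, 3, 6, s}.
Cut edges: 6→7 (cap 3), 1→5 (cap 1), 3→8 (cap 2). Sum = 6.

6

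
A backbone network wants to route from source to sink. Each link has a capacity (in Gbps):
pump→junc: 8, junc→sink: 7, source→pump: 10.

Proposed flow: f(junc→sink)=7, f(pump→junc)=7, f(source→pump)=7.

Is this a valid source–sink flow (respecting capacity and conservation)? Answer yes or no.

Yes

Every edge has 0 ≤ f(e) ≤ cap(e).
At each intermediate node, inflow equals outflow.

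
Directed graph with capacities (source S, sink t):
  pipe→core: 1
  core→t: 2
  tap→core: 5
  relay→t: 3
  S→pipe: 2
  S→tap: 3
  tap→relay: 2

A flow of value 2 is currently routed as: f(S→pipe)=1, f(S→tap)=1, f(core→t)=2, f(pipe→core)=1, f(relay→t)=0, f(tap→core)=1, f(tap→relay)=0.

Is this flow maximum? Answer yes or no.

Residual path S→tap→relay→t has bottleneck 2 > 0.
Pushing 2 along it raises the flow to 4, so the given flow is not maximum.

No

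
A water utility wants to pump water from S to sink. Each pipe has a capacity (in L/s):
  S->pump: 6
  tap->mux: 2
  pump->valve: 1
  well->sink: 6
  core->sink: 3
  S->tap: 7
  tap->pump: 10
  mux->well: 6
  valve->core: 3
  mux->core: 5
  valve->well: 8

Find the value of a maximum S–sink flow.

3

Augment S->tap->mux->well->sink: bottleneck 2. Total 2.
Augment S->pump->valve->core->sink: bottleneck 1. Total 3.
No augmenting path remains in the residual graph.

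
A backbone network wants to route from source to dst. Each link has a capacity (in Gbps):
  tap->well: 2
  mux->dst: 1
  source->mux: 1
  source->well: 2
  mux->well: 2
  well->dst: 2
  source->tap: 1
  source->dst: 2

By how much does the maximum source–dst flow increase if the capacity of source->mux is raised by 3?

0

Original max flow = 5.
Even with extra capacity on source->mux, another cut of capacity 5 remains binding.
New max flow = 5. Increase = 0.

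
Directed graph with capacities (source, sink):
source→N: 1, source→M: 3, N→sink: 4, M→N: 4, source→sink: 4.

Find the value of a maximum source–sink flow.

Augment source→sink: bottleneck 4. Total 4.
Augment source→N→sink: bottleneck 1. Total 5.
Augment source→M→N→sink: bottleneck 3. Total 8.
No augmenting path remains in the residual graph.

8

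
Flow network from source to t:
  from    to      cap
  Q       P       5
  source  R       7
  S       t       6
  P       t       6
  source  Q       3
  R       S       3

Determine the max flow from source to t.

Augment source→Q→P→t: bottleneck 3. Total 3.
Augment source→R→S→t: bottleneck 3. Total 6.
No augmenting path remains in the residual graph.

6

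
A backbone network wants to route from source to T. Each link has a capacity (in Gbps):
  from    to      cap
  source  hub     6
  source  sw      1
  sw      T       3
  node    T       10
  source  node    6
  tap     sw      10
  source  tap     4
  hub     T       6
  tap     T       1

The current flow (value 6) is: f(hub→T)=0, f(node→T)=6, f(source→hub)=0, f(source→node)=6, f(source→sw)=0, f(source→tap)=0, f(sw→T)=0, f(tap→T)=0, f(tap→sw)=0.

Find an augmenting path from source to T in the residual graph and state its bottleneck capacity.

Residual along source→hub→T: source→hub: 6, hub→T: 6.
Bottleneck = min = 6.

source→hub→T, bottleneck 6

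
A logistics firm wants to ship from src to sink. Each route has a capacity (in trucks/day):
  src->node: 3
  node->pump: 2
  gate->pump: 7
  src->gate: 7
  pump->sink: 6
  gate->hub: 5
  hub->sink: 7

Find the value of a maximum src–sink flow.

9

Augment src->node->pump->sink: bottleneck 2. Total 2.
Augment src->gate->hub->sink: bottleneck 5. Total 7.
Augment src->gate->pump->sink: bottleneck 2. Total 9.
No augmenting path remains in the residual graph.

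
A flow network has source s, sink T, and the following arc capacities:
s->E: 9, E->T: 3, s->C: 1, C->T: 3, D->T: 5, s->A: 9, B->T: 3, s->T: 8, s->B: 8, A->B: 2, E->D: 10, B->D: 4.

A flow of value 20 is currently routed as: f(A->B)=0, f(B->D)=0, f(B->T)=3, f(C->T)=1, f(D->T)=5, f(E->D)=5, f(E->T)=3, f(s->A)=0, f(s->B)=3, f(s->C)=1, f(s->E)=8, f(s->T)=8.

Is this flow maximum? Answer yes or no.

Yes

Residual reachable from s: {A, B, D, E, s}; T is not reachable.
Saturated cut: s->C, s->T, E->T, B->T, D->T with total capacity 20 = current flow value. Flow is maximum.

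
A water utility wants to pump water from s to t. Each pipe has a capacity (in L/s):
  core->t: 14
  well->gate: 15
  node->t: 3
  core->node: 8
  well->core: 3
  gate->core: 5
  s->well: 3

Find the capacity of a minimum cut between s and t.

Max flow = 3 (via 1 augmenting path).
In the residual at optimum, the set reachable from s is {s}.
Cut edges: s->well (cap 3). Sum = 3.

3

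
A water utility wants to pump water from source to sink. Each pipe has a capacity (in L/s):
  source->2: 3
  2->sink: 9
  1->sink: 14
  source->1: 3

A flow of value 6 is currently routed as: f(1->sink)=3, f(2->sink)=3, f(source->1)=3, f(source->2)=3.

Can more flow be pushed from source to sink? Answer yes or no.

Residual reachable from source: {source}; sink is not reachable.
Saturated cut: source->2, source->1 with total capacity 6 = current flow value. Flow is maximum.

No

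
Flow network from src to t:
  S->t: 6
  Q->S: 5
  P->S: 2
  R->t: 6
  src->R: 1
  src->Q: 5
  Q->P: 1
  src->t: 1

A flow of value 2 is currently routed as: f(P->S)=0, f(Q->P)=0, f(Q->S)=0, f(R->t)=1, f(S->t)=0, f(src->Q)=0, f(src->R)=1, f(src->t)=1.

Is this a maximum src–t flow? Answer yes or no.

Residual path src->Q->S->t has bottleneck 5 > 0.
Pushing 5 along it raises the flow to 7, so the given flow is not maximum.

No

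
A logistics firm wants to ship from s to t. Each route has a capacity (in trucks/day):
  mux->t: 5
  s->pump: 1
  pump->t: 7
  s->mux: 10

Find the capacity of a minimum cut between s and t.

Max flow = 6 (via 2 augmenting paths).
In the residual at optimum, the set reachable from s is {mux, s}.
Cut edges: s->pump (cap 1), mux->t (cap 5). Sum = 6.

6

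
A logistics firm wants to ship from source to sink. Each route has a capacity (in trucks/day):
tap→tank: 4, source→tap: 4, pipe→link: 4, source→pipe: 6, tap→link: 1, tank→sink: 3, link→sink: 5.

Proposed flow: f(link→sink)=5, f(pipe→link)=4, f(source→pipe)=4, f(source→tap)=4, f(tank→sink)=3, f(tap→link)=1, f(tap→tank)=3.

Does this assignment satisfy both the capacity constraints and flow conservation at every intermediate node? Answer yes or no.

Every edge has 0 ≤ f(e) ≤ cap(e).
At each intermediate node, inflow equals outflow.

Yes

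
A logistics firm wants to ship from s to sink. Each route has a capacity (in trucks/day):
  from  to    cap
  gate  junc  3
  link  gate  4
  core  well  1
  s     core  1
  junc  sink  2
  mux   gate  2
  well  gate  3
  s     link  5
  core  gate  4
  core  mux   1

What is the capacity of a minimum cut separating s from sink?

2

Max flow = 2 (via 2 augmenting paths).
In the residual at optimum, the set reachable from s is {core, gate, junc, link, mux, s, well}.
Cut edges: junc→sink (cap 2). Sum = 2.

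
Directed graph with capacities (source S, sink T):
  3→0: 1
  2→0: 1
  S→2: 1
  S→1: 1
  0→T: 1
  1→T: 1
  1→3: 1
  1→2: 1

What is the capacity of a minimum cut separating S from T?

Max flow = 2 (via 2 augmenting paths).
In the residual at optimum, the set reachable from S is {S}.
Cut edges: S→1 (cap 1), S→2 (cap 1). Sum = 2.

2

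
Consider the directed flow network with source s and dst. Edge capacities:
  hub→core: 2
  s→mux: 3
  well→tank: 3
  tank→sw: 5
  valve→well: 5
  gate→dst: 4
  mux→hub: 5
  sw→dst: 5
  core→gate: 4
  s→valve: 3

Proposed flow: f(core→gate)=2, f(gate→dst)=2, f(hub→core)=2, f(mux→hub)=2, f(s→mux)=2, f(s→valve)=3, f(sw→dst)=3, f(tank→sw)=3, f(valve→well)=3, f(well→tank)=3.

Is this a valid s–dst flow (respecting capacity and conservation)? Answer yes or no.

Every edge has 0 ≤ f(e) ≤ cap(e).
At each intermediate node, inflow equals outflow.

Yes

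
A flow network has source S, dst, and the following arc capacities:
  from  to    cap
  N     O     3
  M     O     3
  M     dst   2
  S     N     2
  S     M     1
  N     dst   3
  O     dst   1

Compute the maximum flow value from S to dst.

3

Augment S->N->dst: bottleneck 2. Total 2.
Augment S->M->dst: bottleneck 1. Total 3.
No augmenting path remains in the residual graph.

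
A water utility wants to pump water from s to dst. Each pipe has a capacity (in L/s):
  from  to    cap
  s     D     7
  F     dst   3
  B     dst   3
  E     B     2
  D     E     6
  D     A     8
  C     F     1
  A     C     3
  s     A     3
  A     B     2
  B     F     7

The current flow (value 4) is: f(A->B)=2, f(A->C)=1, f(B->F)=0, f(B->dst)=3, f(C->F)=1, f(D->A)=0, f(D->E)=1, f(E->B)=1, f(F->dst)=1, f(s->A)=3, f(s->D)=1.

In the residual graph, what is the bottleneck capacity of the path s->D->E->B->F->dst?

1

Residual capacities along the path: s->D: 6, D->E: 5, E->B: 1, B->F: 7, F->dst: 2.
Minimum is 1.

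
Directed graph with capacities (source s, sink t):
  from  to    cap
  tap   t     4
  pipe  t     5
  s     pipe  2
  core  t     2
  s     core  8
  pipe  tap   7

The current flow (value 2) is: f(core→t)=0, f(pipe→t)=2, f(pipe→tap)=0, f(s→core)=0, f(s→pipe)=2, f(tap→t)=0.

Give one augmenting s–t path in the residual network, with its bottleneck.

Residual along s→core→t: s→core: 8, core→t: 2.
Bottleneck = min = 2.

s→core→t, bottleneck 2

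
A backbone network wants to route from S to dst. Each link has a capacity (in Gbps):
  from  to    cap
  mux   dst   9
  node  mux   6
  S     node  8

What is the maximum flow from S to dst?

6

Augment S→node→mux→dst: bottleneck 6. Total 6.
No augmenting path remains in the residual graph.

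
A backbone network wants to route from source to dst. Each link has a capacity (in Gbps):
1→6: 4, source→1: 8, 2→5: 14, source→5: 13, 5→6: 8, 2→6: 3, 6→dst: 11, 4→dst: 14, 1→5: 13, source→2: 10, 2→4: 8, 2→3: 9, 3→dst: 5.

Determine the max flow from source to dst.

Augment source→2→3→dst: bottleneck 5. Total 5.
Augment source→2→4→dst: bottleneck 5. Total 10.
Augment source→1→6→dst: bottleneck 4. Total 14.
Augment source→5→6→dst: bottleneck 7. Total 21.
No augmenting path remains in the residual graph.

21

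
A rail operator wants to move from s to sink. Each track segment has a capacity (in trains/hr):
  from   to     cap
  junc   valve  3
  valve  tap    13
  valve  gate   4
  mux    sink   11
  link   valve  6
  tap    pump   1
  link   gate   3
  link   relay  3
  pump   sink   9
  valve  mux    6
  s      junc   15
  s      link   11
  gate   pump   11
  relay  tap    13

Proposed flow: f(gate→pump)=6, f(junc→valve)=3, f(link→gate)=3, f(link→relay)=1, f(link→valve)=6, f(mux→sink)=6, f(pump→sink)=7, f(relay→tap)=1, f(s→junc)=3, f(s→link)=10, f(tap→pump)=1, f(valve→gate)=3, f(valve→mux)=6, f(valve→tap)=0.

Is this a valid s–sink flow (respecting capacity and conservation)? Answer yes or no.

Yes

Every edge has 0 ≤ f(e) ≤ cap(e).
At each intermediate node, inflow equals outflow.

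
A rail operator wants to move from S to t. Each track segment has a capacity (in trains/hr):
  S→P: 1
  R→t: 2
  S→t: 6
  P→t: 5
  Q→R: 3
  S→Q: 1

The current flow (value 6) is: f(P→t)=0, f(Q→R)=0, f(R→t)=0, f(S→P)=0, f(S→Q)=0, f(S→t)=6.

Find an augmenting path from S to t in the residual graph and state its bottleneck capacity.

S→P→t, bottleneck 1

Residual along S→P→t: S→P: 1, P→t: 5.
Bottleneck = min = 1.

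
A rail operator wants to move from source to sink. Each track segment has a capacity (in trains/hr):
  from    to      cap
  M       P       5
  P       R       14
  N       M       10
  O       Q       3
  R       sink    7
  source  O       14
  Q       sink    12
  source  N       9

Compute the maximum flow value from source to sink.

8

Augment source→O→Q→sink: bottleneck 3. Total 3.
Augment source→N→M→P→R→sink: bottleneck 5. Total 8.
No augmenting path remains in the residual graph.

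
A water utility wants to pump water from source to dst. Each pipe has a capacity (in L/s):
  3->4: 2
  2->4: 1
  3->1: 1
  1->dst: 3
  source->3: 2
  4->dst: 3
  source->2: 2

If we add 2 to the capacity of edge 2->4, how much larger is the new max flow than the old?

1

Original max flow = 3.
After raising cap(2->4), augmenting paths through that edge carry 1 more unit.
New max flow = 4. Increase = 1.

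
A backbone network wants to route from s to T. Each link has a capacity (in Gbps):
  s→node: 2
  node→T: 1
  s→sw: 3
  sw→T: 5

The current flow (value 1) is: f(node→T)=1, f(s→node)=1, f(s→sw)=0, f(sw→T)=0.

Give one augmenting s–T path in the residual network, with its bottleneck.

Residual along s→sw→T: s→sw: 3, sw→T: 5.
Bottleneck = min = 3.

s→sw→T, bottleneck 3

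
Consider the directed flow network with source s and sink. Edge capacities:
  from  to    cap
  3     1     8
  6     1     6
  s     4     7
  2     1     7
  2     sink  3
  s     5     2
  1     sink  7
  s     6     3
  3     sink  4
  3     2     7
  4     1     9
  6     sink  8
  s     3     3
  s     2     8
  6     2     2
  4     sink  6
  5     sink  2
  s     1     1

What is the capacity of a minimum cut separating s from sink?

24

Max flow = 24 (via 8 augmenting paths).
In the residual at optimum, the set reachable from s is {s}.
Cut edges: s→6 (cap 3), s→5 (cap 2), s→4 (cap 7), s→3 (cap 3), s→2 (cap 8), s→1 (cap 1). Sum = 24.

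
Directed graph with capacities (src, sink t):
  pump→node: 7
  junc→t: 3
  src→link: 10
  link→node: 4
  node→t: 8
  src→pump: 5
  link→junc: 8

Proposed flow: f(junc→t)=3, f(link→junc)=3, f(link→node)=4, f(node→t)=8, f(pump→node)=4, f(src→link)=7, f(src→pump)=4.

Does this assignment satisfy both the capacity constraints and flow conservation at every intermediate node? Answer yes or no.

Yes

Every edge has 0 ≤ f(e) ≤ cap(e).
At each intermediate node, inflow equals outflow.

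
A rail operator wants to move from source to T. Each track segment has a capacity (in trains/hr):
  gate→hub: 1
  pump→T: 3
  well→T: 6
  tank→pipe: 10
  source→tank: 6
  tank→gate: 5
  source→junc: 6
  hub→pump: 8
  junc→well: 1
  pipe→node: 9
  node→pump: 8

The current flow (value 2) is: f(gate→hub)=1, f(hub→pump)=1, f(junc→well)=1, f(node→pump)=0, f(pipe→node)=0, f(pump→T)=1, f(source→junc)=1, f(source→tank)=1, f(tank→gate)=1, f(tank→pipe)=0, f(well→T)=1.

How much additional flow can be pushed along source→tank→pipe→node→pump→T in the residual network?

Residual capacities along the path: source→tank: 5, tank→pipe: 10, pipe→node: 9, node→pump: 8, pump→T: 2.
Minimum is 2.

2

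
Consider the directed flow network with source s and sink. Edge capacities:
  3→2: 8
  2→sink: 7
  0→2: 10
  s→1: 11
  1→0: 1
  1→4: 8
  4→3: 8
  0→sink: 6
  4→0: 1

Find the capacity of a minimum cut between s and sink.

9

Max flow = 9 (via 3 augmenting paths).
In the residual at optimum, the set reachable from s is {1, s}.
Cut edges: 1→4 (cap 8), 1→0 (cap 1). Sum = 9.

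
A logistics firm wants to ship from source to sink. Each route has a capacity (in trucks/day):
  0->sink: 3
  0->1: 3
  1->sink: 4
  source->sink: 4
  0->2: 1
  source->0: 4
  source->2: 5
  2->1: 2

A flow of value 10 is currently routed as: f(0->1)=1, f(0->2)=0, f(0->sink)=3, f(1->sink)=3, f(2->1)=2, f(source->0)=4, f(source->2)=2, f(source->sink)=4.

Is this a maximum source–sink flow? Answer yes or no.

Residual reachable from source: {2, source}; sink is not reachable.
Saturated cut: source->0, source->sink, 2->1 with total capacity 10 = current flow value. Flow is maximum.

Yes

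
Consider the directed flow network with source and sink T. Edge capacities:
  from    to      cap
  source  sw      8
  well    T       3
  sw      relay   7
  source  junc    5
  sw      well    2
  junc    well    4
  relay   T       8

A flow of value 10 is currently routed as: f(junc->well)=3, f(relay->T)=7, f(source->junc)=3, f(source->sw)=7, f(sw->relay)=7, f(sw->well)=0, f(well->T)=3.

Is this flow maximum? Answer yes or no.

Residual reachable from source: {junc, source, sw, well}; T is not reachable.
Saturated cut: sw->relay, well->T with total capacity 10 = current flow value. Flow is maximum.

Yes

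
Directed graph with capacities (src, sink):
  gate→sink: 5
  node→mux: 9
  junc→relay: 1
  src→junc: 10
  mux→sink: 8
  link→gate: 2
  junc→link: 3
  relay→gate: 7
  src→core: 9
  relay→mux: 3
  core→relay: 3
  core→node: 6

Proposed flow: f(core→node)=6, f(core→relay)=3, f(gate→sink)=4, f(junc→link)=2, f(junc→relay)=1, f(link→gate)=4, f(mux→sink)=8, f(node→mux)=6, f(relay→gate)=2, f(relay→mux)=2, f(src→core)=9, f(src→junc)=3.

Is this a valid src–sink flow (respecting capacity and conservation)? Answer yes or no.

No

Capacity violated on link→gate: flow 4 > capacity 2.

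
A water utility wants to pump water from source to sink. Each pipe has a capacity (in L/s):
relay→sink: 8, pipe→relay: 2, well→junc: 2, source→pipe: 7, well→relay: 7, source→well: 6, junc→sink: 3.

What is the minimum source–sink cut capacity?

Max flow = 8 (via 3 augmenting paths).
In the residual at optimum, the set reachable from source is {pipe, source}.
Cut edges: source→well (cap 6), pipe→relay (cap 2). Sum = 8.

8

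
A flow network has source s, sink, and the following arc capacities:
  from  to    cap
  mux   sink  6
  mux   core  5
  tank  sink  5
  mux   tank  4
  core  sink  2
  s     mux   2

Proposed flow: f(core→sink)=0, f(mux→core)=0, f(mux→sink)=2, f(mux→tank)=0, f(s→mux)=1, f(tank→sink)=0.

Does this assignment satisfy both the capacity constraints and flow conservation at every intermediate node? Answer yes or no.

Conservation fails at mux: inflow 1 ≠ outflow 2.

No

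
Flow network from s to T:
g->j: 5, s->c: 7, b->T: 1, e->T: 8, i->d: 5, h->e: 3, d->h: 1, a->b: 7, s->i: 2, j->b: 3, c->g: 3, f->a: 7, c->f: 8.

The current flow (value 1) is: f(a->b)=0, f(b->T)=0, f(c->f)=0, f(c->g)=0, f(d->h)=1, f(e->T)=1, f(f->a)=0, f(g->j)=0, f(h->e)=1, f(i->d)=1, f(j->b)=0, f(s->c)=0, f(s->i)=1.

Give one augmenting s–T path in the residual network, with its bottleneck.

s->c->g->j->b->T, bottleneck 1

Residual along s->c->g->j->b->T: s->c: 7, c->g: 3, g->j: 5, j->b: 3, b->T: 1.
Bottleneck = min = 1.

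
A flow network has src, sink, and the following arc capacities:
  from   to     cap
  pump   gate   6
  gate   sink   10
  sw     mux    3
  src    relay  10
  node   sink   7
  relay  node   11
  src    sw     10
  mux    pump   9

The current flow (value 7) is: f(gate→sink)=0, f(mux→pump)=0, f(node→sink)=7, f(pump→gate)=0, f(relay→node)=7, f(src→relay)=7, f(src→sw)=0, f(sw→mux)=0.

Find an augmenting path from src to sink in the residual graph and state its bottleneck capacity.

Residual along src→sw→mux→pump→gate→sink: src→sw: 10, sw→mux: 3, mux→pump: 9, pump→gate: 6, gate→sink: 10.
Bottleneck = min = 3.

src→sw→mux→pump→gate→sink, bottleneck 3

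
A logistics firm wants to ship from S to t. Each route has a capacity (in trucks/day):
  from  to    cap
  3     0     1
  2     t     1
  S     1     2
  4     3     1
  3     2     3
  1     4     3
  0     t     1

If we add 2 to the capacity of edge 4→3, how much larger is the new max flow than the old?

Original max flow = 1.
After raising cap(4→3), augmenting paths through that edge carry 1 more unit.
New max flow = 2. Increase = 1.

1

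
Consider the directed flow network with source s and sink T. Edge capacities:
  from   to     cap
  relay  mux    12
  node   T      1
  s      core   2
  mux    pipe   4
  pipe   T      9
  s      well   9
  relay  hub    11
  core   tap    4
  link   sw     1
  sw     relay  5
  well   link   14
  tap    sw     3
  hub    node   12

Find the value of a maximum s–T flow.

Augment s→well→link→sw→relay→mux→pipe→T: bottleneck 1. Total 1.
Augment s→core→tap→sw→relay→mux→pipe→T: bottleneck 2. Total 3.
No augmenting path remains in the residual graph.

3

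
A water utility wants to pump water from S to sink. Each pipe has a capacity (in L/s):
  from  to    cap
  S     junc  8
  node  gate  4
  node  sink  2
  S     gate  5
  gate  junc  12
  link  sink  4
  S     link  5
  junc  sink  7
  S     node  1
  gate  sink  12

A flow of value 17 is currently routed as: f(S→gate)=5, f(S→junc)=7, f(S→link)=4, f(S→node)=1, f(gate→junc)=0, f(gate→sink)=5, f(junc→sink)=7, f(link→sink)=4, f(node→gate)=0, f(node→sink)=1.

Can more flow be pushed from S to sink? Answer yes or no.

No

Residual reachable from S: {S, junc, link}; sink is not reachable.
Saturated cut: S→node, S→gate, link→sink, junc→sink with total capacity 17 = current flow value. Flow is maximum.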